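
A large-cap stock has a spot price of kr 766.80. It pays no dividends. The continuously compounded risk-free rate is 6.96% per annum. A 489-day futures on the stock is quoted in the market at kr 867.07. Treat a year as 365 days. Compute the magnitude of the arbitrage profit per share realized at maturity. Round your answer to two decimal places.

Fair futures: F* = S·e^(carry·T), with carry = r = 0.0696
F* = 766.80 · e^(0.0696 × 489/365) = 766.80 · e^0.093245 = 766.80 × 1.097731 = kr 841.7401
Market kr 867.07 > fair kr 841.7401: forward overpriced → cash-and-carry (buy spot, short the forward).
At maturity, profit = |F_mkt − F*| = |867.07 − 841.7401| = kr 25.33 per share

kr 25.33 per share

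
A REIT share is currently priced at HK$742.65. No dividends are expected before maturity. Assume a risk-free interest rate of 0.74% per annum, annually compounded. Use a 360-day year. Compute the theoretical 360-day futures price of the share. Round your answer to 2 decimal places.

F = S · (1+r)^T
= 742.65 × 1.007400
F = HK$748.15

HK$748.15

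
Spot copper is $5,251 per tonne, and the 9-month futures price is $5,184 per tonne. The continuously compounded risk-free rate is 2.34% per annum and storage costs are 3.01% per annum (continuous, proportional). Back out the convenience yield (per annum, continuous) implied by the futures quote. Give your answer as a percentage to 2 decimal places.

F = S·e^((r+u−y)T) ⇒ (r+u−y) = ln(F/S)/T
ln(5184/5251) = -0.012842; /T ⇒ -0.017123
y = r + u − ln(F/S)/T = 0.0234 + 0.0301 + 0.017123 = 0.070623
y = 7.06%

7.06%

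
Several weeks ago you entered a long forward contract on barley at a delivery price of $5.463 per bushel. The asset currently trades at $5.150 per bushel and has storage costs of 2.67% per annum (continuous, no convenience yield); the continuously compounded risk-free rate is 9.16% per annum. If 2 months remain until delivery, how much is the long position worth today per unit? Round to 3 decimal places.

-$0.207 per bushel

Current fair forward for the remaining 2 months: F = S·e^((r + u)·T), (r + u) = 0.0916 + 0.0267 = 0.1183
F = 5.150 · e^(0.1183 × 2/12) = 5.150 × 1.019912 = 5.2525
Value of long forward = (F − K)·e^(−rT) = (5.2525 − 5.463) · e^(−0.0916·2/12)
= -0.2105 × 0.984849 = -0.207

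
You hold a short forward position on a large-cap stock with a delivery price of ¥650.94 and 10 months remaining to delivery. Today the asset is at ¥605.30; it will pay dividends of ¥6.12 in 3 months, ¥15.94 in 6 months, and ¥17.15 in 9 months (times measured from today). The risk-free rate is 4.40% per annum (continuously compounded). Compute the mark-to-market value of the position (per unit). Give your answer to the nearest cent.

¥60.44

PV(remaining dividends) I = 6.12·e^(−0.0440·3/12) + 15.94·e^(−0.0440·6/12) + 17.15·e^(−0.0440·9/12) = 38.2395
Current forward F = (S − I)·e^(rT) = (605.30 − 38.2395)·e^(0.0440·10/12) = 567.0605 × 1.037347 = 588.2385
Value (long) = (F − K)·e^(−rT) = (588.2385 − 650.94) × 0.963997 = -60.4441
Short position value = −(long value) = ¥60.44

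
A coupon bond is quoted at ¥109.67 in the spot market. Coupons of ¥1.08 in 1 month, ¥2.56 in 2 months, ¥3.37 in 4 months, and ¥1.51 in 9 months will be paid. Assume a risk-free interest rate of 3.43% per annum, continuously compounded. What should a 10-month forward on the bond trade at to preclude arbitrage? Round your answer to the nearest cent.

PV(coupons) I = 1.08·e^(−0.0343·1/12) + 2.56·e^(−0.0343·2/12) + 3.37·e^(−0.0343·4/12) + 1.51·e^(−0.0343·9/12)
I = 1.0769 + 2.5454 + 3.3317 + 1.4717 = 8.4257
F = (S − I)·e^(rT) = (109.67 − 8.4257) · e^(0.0343·10/12)
= 101.2443 · e^0.028583 = 101.2443 × 1.028995 = ¥104.18

¥104.18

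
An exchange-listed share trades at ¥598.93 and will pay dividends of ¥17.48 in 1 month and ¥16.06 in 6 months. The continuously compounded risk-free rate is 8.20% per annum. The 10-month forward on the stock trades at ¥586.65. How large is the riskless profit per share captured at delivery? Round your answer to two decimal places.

¥19.54 per share

PV(dividends) I = 17.48·e^(−0.0820·1/12) + 16.06·e^(−0.0820·6/12) = 32.7758
Fair forward F* = (S − I)·e^(rT) = (598.93 − 32.7758)·e^0.068333 = 566.1542 × 1.070722 = 606.1938
Market ¥586.65 < fair 606.1938: forward underpriced → reverse cash-and-carry (short the stock, invest proceeds at r, pay the dividends, go long the forward).
Profit at T = |F_mkt − F*| = |586.65 − 606.1938| = ¥19.54 per share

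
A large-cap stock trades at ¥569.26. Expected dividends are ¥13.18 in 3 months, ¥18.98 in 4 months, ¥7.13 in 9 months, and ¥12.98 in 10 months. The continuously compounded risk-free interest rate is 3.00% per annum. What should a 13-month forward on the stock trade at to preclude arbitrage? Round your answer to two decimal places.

¥534.86

PV(dividends) I = 13.18·e^(−0.0300·3/12) + 18.98·e^(−0.0300·4/12) + 7.13·e^(−0.0300·9/12) + 12.98·e^(−0.0300·10/12)
I = 13.0815 + 18.7911 + 6.9714 + 12.6595 = 51.5035
F = (S − I)·e^(rT) = (569.26 − 51.5035) · e^(0.0300·13/12)
= 517.7565 · e^0.032500 = 517.7565 × 1.033034 = ¥534.86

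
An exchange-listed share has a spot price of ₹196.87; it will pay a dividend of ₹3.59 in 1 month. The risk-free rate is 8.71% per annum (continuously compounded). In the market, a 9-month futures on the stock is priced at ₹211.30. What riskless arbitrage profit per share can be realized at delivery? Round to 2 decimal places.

₹4.94 per share

PV(dividends) I = 3.59·e^(−0.0871·1/12) = 3.5640
Fair futures F* = (S − I)·e^(rT) = (196.87 − 3.5640)·e^0.065325 = 193.3060 × 1.067506 = 206.3553
Market ₹211.30 > fair 206.3553: forward overpriced → cash-and-carry (borrow at r, buy the stock and collect the dividends, short the forward).
Profit at T = |F_mkt − F*| = |211.30 − 206.3553| = ₹4.94 per share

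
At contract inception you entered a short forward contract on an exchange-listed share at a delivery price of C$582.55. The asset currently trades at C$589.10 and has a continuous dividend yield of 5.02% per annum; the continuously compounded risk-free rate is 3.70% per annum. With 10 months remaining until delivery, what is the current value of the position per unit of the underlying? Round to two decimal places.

-C$0.10

Current fair forward for the remaining 10 months: F = S·e^((r − q)·T), (r − q) = 0.0370 − 0.0502 = -0.0132
F = 589.10 · e^(-0.0132 × 10/12) = 589.10 × 0.989060 = 582.6552
Value of long forward = (F − K)·e^(−rT) = (582.6552 − 582.55) · e^(−0.0370·10/12)
= 0.1052 × 0.969637 = 0.10
Short position value = −(long value) = -C$0.10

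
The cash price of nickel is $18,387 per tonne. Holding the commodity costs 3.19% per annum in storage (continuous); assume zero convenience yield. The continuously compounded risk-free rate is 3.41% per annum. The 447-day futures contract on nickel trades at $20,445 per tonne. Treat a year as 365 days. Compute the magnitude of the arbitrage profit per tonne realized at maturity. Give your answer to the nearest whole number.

Fair futures: F* = S·e^(carry·T), with carry = (r + u) = 0.0341 + 0.0319 = 0.0660
F* = 18387 · e^(0.0660 × 447/365) = 18387 · e^0.080827 = 18387 × 1.084183 = $19934.8728
Market $20445 > fair $19934.8728: forward overpriced → cash-and-carry (buy spot, short the forward).
At maturity, profit = |F_mkt − F*| = |20445 − 19934.8728| = $510 per tonne

$510 per tonne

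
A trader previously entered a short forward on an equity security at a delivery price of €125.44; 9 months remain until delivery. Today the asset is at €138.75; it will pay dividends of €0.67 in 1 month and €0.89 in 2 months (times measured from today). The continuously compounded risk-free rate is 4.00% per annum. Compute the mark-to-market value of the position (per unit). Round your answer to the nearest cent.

-€15.47

PV(remaining dividends) I = 0.67·e^(−0.0400·1/12) + 0.89·e^(−0.0400·2/12) = 1.5519
Current forward F = (S − I)·e^(rT) = (138.75 − 1.5519)·e^(0.0400·9/12) = 137.1981 × 1.030455 = 141.3765
Value (long) = (F − K)·e^(−rT) = (141.3765 − 125.44) × 0.970446 = 15.4655
Short position value = −(long value) = -€15.47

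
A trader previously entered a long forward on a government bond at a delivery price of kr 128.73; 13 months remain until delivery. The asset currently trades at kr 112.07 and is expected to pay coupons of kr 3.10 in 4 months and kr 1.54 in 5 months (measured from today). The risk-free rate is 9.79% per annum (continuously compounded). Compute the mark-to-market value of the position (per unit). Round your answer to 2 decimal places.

PV(remaining coupons) I = 3.10·e^(−0.0979·4/12) + 1.54·e^(−0.0979·5/12) = 4.4789
Current forward F = (S − I)·e^(rT) = (112.07 − 4.4789)·e^(0.0979·13/12) = 107.5911 × 1.111887 = 119.6291
Value (long) = (F − K)·e^(−rT) = (119.6291 − 128.73) × 0.899372 = -8.1851
Value = -kr 8.19

-kr 8.19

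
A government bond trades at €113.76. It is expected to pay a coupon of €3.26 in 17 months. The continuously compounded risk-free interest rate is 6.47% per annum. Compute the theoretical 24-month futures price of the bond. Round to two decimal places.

PV(coupons) I = 3.26·e^(−0.0647·17/12)
I = 2.9745
F = (S − I)·e^(rT) = (113.76 − 2.9745) · e^(0.0647·24/12)
= 110.7855 · e^0.129400 = 110.7855 × 1.138145 = €126.09

€126.09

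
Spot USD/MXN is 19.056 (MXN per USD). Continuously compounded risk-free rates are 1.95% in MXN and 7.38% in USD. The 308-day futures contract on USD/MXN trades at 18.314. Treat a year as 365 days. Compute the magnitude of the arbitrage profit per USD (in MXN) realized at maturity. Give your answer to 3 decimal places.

0.111 per USD (in MXN)

Fair futures: F* = S·e^(carry·T), with carry = (r_MXN − r_USD) = 0.0195 − 0.0738 = -0.0543
F* = 19.056 · e^(-0.0543 × 308/365) = 19.056 · e^-0.045820 = 19.056 × 0.955214 = 18.2026
Market 18.314 > fair 18.2026: forward overpriced → cash-and-carry (buy spot, short the forward).
At maturity, profit = |F_mkt − F*| = |18.314 − 18.2026| = 0.111 per USD (in MXN)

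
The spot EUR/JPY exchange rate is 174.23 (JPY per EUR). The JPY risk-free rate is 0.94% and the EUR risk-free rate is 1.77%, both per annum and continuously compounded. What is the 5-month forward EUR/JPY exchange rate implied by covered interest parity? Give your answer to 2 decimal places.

173.63

F = S·e^((r_JPY − r_EUR)T) = 174.23 · e^((0.0094 − 0.0177) × 5/12)
= 174.23 · e^-0.003458 = 174.23 × 0.996548
F = 173.63 JPY per EUR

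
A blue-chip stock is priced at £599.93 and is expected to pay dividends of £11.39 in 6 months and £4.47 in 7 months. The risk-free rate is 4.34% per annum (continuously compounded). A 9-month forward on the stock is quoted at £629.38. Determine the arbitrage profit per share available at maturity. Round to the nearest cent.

£25.62 per share

PV(dividends) I = 11.39·e^(−0.0434·6/12) + 4.47·e^(−0.0434·7/12) = 15.5038
Fair forward F* = (S − I)·e^(rT) = (599.93 − 15.5038)·e^0.032550 = 584.4262 × 1.033086 = 603.7625
Market £629.38 > fair 603.7625: forward overpriced → cash-and-carry (borrow at r, buy the stock and collect the dividends, short the forward).
Profit at T = |F_mkt − F*| = |629.38 − 603.7625| = £25.62 per share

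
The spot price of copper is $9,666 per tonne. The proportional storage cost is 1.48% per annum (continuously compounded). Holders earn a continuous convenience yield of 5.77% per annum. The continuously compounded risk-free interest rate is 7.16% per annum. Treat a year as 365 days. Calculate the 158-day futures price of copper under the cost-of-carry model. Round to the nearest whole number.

Net carry = r + u − y = 0.0716 + 0.0148 − 0.0577 = 0.0287
F = S·e^((r+u−y)T) = 9666 · e^(0.0287 × 158/365) = 9666 · e^0.012424
= 9666 × 1.012501 = $9,787 per tonne

$9,787 per tonne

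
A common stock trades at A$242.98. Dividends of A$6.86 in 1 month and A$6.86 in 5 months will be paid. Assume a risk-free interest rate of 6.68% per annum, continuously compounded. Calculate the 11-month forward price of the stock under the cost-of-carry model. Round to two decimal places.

PV(dividends) I = 6.86·e^(−0.0668·1/12) + 6.86·e^(−0.0668·5/12)
I = 6.8219 + 6.6717 = 13.4936
F = (S − I)·e^(rT) = (242.98 − 13.4936) · e^(0.0668·11/12)
= 229.4864 · e^0.061233 = 229.4864 × 1.063147 = A$243.98

A$243.98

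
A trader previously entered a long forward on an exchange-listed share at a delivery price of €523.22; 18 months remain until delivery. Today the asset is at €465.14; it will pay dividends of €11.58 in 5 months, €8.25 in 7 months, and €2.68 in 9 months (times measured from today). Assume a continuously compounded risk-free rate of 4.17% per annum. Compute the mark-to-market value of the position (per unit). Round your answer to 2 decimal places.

-€48.38

PV(remaining dividends) I = 11.58·e^(−0.0417·5/12) + 8.25·e^(−0.0417·7/12) + 2.68·e^(−0.0417·9/12) = 22.0298
Current forward F = (S − I)·e^(rT) = (465.14 − 22.0298)·e^(0.0417·18/12) = 443.1102 × 1.064548 = 471.7121
Value (long) = (F − K)·e^(−rT) = (471.7121 − 523.22) × 0.939366 = -48.3848
Value = -€48.38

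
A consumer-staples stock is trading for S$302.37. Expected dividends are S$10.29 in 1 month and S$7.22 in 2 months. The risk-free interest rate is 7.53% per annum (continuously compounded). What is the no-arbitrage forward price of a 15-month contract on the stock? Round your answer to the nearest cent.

S$313.14

PV(dividends) I = 10.29·e^(−0.0753·1/12) + 7.22·e^(−0.0753·2/12)
I = 10.2256 + 7.1300 = 17.3556
F = (S − I)·e^(rT) = (302.37 − 17.3556) · e^(0.0753·15/12)
= 285.0144 · e^0.094125 = 285.0144 × 1.098697 = S$313.14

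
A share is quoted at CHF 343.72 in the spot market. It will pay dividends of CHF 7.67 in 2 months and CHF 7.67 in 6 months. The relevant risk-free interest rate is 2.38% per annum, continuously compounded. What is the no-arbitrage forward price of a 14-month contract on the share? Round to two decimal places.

PV(dividends) I = 7.67·e^(−0.0238·2/12) + 7.67·e^(−0.0238·6/12)
I = 7.6396 + 7.5793 = 15.2189
F = (S − I)·e^(rT) = (343.72 − 15.2189) · e^(0.0238·14/12)
= 328.5011 · e^0.027767 = 328.5011 × 1.028156 = CHF 337.75

CHF 337.75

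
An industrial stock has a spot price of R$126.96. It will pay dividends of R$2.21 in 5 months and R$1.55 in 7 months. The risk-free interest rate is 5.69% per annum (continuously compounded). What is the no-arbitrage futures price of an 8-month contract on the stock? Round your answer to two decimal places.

PV(dividends) I = 2.21·e^(−0.0569·5/12) + 1.55·e^(−0.0569·7/12)
I = 2.1582 + 1.4994 = 3.6576
F = (S − I)·e^(rT) = (126.96 − 3.6576) · e^(0.0569·8/12)
= 123.3024 · e^0.037933 = 123.3024 × 1.038662 = R$128.07

R$128.07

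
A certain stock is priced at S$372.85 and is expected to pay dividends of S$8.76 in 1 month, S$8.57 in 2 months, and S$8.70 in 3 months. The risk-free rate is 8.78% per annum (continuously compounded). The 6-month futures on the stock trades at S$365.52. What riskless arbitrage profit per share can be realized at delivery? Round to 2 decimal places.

S$2.74 per share

PV(dividends) I = 8.76·e^(−0.0878·1/12) + 8.57·e^(−0.0878·2/12) + 8.70·e^(−0.0878·3/12) = 25.6528
Fair futures F* = (S − I)·e^(rT) = (372.85 − 25.6528)·e^0.043900 = 347.1972 × 1.044878 = 362.7787
Market S$365.52 > fair 362.7787: forward overpriced → cash-and-carry (borrow at r, buy the stock and collect the dividends, short the forward).
Profit at T = |F_mkt − F*| = |365.52 − 362.7787| = S$2.74 per share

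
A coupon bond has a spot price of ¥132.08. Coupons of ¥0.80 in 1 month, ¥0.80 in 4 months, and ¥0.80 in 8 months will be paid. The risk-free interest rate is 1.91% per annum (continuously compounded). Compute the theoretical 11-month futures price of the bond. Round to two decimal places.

PV(coupons) I = 0.80·e^(−0.0191·1/12) + 0.80·e^(−0.0191·4/12) + 0.80·e^(−0.0191·8/12)
I = 0.7987 + 0.7949 + 0.7899 = 2.3835
F = (S − I)·e^(rT) = (132.08 − 2.3835) · e^(0.0191·11/12)
= 129.6965 · e^0.017508 = 129.6965 × 1.017662 = ¥131.99

¥131.99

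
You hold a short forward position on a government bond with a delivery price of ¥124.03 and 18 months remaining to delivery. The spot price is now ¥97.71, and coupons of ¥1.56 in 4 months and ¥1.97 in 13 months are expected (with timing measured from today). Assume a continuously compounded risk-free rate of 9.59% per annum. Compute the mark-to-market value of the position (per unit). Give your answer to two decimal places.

PV(remaining coupons) I = 1.56·e^(−0.0959·4/12) + 1.97·e^(−0.0959·13/12) = 3.2865
Current forward F = (S − I)·e^(rT) = (97.71 − 3.2865)·e^(0.0959·18/12) = 94.4235 × 1.154711 = 109.0319
Value (long) = (F − K)·e^(−rT) = (109.0319 − 124.03) × 0.866018 = -12.9886
Short position value = −(long value) = ¥12.99

¥12.99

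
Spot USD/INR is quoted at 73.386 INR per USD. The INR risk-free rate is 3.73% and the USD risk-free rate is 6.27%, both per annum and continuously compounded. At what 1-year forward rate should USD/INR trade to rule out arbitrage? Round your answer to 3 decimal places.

F = S·e^((r_INR − r_USD)T) = 73.386 · e^((0.0373 − 0.0627) × 1)
= 73.386 · e^-0.025400 = 73.386 × 0.974920
F = 71.545 INR per USD

71.545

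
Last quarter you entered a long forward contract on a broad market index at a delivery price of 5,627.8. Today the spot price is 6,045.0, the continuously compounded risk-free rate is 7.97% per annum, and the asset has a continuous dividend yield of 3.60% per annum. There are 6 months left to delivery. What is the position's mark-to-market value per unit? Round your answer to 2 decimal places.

Current fair forward for the remaining 6 months: F = S·e^((r − q)·T), (r − q) = 0.0797 − 0.0360 = 0.0437
F = 6045.0 · e^(0.0437 × 6/12) = 6045.0 × 1.02209046 = 6178.5368
Value of long forward = (F − K)·e^(−rT) = (6178.5368 − 5627.8) · e^(−0.0797·6/12)
= 550.7368 × 0.96093357 = 529.22

529.22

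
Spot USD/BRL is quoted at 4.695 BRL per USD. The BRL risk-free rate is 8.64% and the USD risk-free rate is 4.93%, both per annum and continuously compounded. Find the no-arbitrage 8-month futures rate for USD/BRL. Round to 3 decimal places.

4.813

F = S·e^((r_BRL − r_USD)T) = 4.695 · e^((0.0864 − 0.0493) × 8/12)
= 4.695 · e^0.024733 = 4.695 × 1.025041
F = 4.813 BRL per USD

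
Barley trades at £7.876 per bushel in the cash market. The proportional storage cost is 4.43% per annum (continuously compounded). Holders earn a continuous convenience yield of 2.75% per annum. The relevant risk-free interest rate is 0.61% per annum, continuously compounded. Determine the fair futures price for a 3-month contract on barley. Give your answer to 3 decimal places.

Net carry = r + u − y = 0.0061 + 0.0443 − 0.0275 = 0.0229
F = S·e^((r+u−y)T) = 7.876 · e^(0.0229 × 3/12) = 7.876 · e^0.005725
= 7.876 × 1.005741 = £7.921 per bushel

£7.921 per bushel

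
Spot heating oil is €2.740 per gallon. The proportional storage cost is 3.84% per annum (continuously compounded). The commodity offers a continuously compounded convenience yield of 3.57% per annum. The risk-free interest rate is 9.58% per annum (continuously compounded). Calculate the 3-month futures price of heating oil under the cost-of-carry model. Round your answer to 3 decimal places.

Net carry = r + u − y = 0.0958 + 0.0384 − 0.0357 = 0.0985
F = S·e^((r+u−y)T) = 2.740 · e^(0.0985 × 3/12) = 2.740 · e^0.024625
= 2.740 × 1.024931 = €2.808 per gallon

€2.808 per gallon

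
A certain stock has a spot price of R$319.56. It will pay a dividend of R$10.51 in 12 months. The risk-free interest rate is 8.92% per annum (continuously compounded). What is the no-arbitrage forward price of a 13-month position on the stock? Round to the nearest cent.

R$341.39

PV(dividends) I = 10.51·e^(−0.0892·12/12)
I = 9.6131
F = (S − I)·e^(rT) = (319.56 − 9.6131) · e^(0.0892·13/12)
= 309.9469 · e^0.096633 = 309.9469 × 1.101456 = R$341.39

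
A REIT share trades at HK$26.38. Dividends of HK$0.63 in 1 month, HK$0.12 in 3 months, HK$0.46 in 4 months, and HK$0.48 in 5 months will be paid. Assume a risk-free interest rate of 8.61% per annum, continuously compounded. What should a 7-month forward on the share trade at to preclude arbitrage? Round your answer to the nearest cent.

HK$26.00

PV(dividends) I = 0.63·e^(−0.0861·1/12) + 0.12·e^(−0.0861·3/12) + 0.46·e^(−0.0861·4/12) + 0.48·e^(−0.0861·5/12)
I = 0.6255 + 0.1174 + 0.4470 + 0.4631 = 1.6530
F = (S − I)·e^(rT) = (26.38 − 1.6530) · e^(0.0861·7/12)
= 24.7270 · e^0.050225 = 24.7270 × 1.051508 = HK$26.00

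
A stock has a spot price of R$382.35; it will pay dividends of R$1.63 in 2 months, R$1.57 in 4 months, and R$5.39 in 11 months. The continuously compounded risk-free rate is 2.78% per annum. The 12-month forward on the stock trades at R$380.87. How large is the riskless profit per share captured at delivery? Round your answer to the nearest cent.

R$3.59 per share

PV(dividends) I = 1.63·e^(−0.0278·2/12) + 1.57·e^(−0.0278·4/12) + 5.39·e^(−0.0278·11/12) = 8.4324
Fair forward F* = (S − I)·e^(rT) = (382.35 − 8.4324)·e^0.027800 = 373.9176 × 1.028190 = 384.4583
Market R$380.87 < fair 384.4583: forward underpriced → reverse cash-and-carry (short the stock, invest proceeds at r, pay the dividends, go long the forward).
Profit at T = |F_mkt − F*| = |380.87 − 384.4583| = R$3.59 per share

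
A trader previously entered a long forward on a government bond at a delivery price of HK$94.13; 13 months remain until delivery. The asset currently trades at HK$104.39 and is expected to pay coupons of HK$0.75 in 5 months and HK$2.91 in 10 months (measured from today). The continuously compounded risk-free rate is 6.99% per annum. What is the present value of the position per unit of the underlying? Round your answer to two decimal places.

PV(remaining coupons) I = 0.75·e^(−0.0699·5/12) + 2.91·e^(−0.0699·10/12) = 3.4738
Current forward F = (S − I)·e^(rT) = (104.39 − 3.4738)·e^(0.0699·13/12) = 100.9162 × 1.078666 = 108.8549
Value (long) = (F − K)·e^(−rT) = (108.8549 − 94.13) × 0.927071 = 13.6510
Value = HK$13.65

HK$13.65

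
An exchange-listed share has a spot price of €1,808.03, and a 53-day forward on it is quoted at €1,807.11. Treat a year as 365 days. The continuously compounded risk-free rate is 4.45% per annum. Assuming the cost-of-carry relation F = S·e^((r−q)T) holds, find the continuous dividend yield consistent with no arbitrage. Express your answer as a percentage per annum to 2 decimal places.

From F = S·e^((r−q)T): (r − q) = ln(F/S)/T
ln(1807.11/1808.03) = ln(0.999491) = -0.000509
(r − q) = -0.000509 / (53/365) = -0.003505
q = r − ln(F/S)/T = 0.0445 + 0.003505 = 0.048005
q = 4.80%

4.80%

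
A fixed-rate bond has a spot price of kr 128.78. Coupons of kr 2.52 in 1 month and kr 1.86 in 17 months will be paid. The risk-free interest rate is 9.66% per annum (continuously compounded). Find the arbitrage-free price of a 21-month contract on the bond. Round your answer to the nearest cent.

PV(coupons) I = 2.52·e^(−0.0966·1/12) + 1.86·e^(−0.0966·17/12)
I = 2.4998 + 1.6221 = 4.1219
F = (S − I)·e^(rT) = (128.78 − 4.1219) · e^(0.0966·21/12)
= 124.6581 · e^0.169050 = 124.6581 × 1.184179 = kr 147.62

kr 147.62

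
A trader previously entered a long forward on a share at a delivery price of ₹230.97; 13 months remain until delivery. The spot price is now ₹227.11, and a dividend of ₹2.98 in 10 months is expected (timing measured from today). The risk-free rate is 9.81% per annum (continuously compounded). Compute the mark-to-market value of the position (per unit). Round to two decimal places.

PV(remaining dividends) I = 2.98·e^(−0.0981·10/12) = 2.7461
Current forward F = (S − I)·e^(rT) = (227.11 − 2.7461)·e^(0.0981·13/12) = 224.3639 × 1.112128 = 249.5214
Value (long) = (F − K)·e^(−rT) = (249.5214 − 230.97) × 0.899177 = 16.6810
Value = ₹16.68

₹16.68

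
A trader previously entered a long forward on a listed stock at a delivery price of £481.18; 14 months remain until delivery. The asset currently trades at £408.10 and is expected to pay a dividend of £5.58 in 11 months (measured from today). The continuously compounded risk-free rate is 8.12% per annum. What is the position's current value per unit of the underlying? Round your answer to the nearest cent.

-£34.77

PV(remaining dividends) I = 5.58·e^(−0.0812·11/12) = 5.1797
Current forward F = (S − I)·e^(rT) = (408.10 − 5.1797)·e^(0.0812·14/12) = 402.9203 × 1.099366 = 442.9569
Value (long) = (F − K)·e^(−rT) = (442.9569 − 481.18) × 0.909615 = -34.7683
Value = -£34.77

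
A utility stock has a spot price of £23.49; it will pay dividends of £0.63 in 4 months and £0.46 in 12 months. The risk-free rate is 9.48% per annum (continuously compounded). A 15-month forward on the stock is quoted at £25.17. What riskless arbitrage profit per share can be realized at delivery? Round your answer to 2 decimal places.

£0.12 per share

PV(dividends) I = 0.63·e^(−0.0948·4/12) + 0.46·e^(−0.0948·12/12) = 1.0288
Fair forward F* = (S − I)·e^(rT) = (23.49 − 1.0288)·e^0.118500 = 22.4612 × 1.125807 = 25.2870
Market £25.17 < fair 25.2870: forward underpriced → reverse cash-and-carry (short the stock, invest proceeds at r, pay the dividends, go long the forward).
Profit at T = |F_mkt − F*| = |25.17 − 25.2870| = £0.12 per share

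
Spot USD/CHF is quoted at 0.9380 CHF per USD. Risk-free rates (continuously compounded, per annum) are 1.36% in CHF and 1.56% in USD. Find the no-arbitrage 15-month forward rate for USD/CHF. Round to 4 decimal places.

0.9357

F = S·e^((r_CHF − r_USD)T) = 0.9380 · e^((0.0136 − 0.0156) × 15/12)
= 0.9380 · e^-0.002500 = 0.9380 × 0.997503
F = 0.9357 CHF per USD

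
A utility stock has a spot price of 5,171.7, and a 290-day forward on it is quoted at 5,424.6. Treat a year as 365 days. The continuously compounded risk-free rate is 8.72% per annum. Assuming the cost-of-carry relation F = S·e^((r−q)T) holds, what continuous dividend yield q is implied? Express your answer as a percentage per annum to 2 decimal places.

From F = S·e^((r−q)T): (r − q) = ln(F/S)/T
ln(5424.6/5171.7) = ln(1.048901) = 0.047743
(r − q) = 0.047743 / (290/365) = 0.060090
q = r − ln(F/S)/T = 0.0872 − 0.060090 = 0.027110
q = 2.71%

2.71%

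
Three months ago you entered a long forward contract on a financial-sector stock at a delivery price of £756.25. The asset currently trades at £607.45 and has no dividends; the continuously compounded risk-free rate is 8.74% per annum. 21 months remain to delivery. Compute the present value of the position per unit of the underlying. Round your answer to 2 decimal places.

Current fair forward for the remaining 21 months: F = S·e^(r·T), r = 0.0874
F = 607.45 · e^(0.0874 × 21/12) = 607.45 × 1.165267 = 707.8414
Value of long forward = (F − K)·e^(−rT) = (707.8414 − 756.25) · e^(−0.0874·21/12)
= -48.4086 × 0.858173 = -41.54

-£41.54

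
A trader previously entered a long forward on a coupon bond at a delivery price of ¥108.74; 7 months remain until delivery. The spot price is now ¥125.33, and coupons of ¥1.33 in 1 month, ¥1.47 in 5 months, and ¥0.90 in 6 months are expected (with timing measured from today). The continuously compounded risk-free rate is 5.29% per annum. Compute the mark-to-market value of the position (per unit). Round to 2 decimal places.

PV(remaining coupons) I = 1.33·e^(−0.0529·1/12) + 1.47·e^(−0.0529·5/12) + 0.90·e^(−0.0529·6/12) = 3.6386
Current forward F = (S − I)·e^(rT) = (125.33 − 3.6386)·e^(0.0529·7/12) = 121.6914 × 1.031339 = 125.5051
Value (long) = (F − K)·e^(−rT) = (125.5051 − 108.74) × 0.969613 = 16.2557
Value = ¥16.26

¥16.26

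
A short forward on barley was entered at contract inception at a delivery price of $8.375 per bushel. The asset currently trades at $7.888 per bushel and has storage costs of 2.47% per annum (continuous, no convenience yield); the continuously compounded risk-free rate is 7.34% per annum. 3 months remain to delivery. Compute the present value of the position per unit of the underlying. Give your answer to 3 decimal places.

$0.286 per bushel

Current fair forward for the remaining 3 months: F = S·e^((r + u)·T), (r + u) = 0.0734 + 0.0247 = 0.0981
F = 7.888 · e^(0.0981 × 3/12) = 7.888 × 1.024828 = 8.0838
Value of long forward = (F − K)·e^(−rT) = (8.0838 − 8.375) · e^(−0.0734·3/12)
= -0.2912 × 0.981817 = -0.286
Short position value = −(long value) = $0.286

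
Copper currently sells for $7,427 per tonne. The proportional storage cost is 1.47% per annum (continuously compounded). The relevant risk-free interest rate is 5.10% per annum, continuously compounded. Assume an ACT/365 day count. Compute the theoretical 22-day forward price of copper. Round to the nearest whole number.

Net carry = r + u − y = 0.0510 + 0.0147 − 0.0000 = 0.0657
F = S·e^((r+u−y)T) = 7427 · e^(0.0657 × 22/365) = 7427 · e^0.003960
= 7427 × 1.003968 = $7,456 per tonne

$7,456 per tonne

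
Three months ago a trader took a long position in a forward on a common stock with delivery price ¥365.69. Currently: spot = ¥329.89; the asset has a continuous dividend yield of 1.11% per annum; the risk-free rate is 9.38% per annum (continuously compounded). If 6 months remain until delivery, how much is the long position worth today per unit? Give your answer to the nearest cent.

Current fair forward for the remaining 6 months: F = S·e^((r − q)·T), (r − q) = 0.0938 − 0.0111 = 0.0827
F = 329.89 · e^(0.0827 × 6/12) = 329.89 × 1.042217 = 343.8170
Value of long forward = (F − K)·e^(−rT) = (343.8170 − 365.69) · e^(−0.0938·6/12)
= -21.8730 × 0.954183 = -20.87

-¥20.87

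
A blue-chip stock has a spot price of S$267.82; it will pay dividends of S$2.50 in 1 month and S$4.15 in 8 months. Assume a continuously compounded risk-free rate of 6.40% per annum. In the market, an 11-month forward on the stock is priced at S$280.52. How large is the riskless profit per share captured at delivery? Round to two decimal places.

S$3.37 per share

PV(dividends) I = 2.50·e^(−0.0640·1/12) + 4.15·e^(−0.0640·8/12) = 6.4634
Fair forward F* = (S − I)·e^(rT) = (267.82 − 6.4634)·e^0.058667 = 261.3566 × 1.060422 = 277.1483
Market S$280.52 > fair 277.1483: forward overpriced → cash-and-carry (borrow at r, buy the stock and collect the dividends, short the forward).
Profit at T = |F_mkt − F*| = |280.52 − 277.1483| = S$3.37 per share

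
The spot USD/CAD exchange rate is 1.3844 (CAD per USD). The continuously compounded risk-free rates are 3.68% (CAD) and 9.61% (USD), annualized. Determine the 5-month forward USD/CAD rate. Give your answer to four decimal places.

F = S·e^((r_CAD − r_USD)T) = 1.3844 · e^((0.0368 − 0.0961) × 5/12)
= 1.3844 · e^-0.024708 = 1.3844 × 0.975595
F = 1.3506 CAD per USD

1.3506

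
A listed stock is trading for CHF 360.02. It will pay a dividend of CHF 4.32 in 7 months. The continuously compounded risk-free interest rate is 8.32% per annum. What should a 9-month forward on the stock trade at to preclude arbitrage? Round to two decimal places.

PV(dividends) I = 4.32·e^(−0.0832·7/12)
I = 4.1153
F = (S − I)·e^(rT) = (360.02 − 4.1153) · e^(0.0832·9/12)
= 355.9047 · e^0.062400 = 355.9047 × 1.064388 = CHF 378.82

CHF 378.82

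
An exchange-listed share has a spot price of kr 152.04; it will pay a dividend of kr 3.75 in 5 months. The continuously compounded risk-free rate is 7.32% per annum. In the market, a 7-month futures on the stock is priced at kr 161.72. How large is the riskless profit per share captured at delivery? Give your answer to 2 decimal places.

PV(dividends) I = 3.75·e^(−0.0732·5/12) = 3.6374
Fair futures F* = (S − I)·e^(rT) = (152.04 − 3.6374)·e^0.042700 = 148.4026 × 1.043625 = 154.8767
Market kr 161.72 > fair 154.8767: forward overpriced → cash-and-carry (borrow at r, buy the stock and collect the dividends, short the forward).
Profit at T = |F_mkt − F*| = |161.72 − 154.8767| = kr 6.84 per share

kr 6.84 per share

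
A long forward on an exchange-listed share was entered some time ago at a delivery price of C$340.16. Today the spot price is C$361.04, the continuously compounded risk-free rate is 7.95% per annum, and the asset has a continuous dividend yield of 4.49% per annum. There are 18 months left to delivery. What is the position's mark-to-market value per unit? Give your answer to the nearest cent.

C$35.60

Current fair forward for the remaining 18 months: F = S·e^((r − q)·T), (r − q) = 0.0795 − 0.0449 = 0.0346
F = 361.04 · e^(0.0346 × 18/12) = 361.04 × 1.053270 = 380.2726
Value of long forward = (F − K)·e^(−rT) = (380.2726 − 340.16) · e^(−0.0795·18/12)
= 40.1126 × 0.887586 = 35.60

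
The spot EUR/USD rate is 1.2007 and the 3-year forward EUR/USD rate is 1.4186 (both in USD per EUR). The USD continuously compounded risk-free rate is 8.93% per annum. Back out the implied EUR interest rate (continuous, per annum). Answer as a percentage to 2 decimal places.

3.37%

F = S·e^((r_USD − r_EUR)T) ⇒ r_EUR = r_USD − ln(F/S)/T
ln(1.4186/1.2007) = 0.166766; /(3) = 0.055589
r_EUR = 0.0893 − 0.055589 = 0.033711
r_EUR = 3.37%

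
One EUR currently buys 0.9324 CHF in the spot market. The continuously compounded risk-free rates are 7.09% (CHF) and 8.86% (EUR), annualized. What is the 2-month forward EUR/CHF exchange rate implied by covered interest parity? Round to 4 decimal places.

F = S·e^((r_CHF − r_EUR)T) = 0.9324 · e^((0.0709 − 0.0886) × 2/12)
= 0.9324 · e^-0.002950 = 0.9324 × 0.997054
F = 0.9297 CHF per EUR

0.9297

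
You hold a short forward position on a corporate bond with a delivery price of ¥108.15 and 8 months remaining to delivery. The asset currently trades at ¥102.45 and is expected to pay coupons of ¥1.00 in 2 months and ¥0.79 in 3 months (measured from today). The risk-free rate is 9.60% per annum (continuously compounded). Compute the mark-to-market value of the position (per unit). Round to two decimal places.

¥0.75

PV(remaining coupons) I = 1.00·e^(−0.0960·2/12) + 0.79·e^(−0.0960·3/12) = 1.7554
Current forward F = (S − I)·e^(rT) = (102.45 − 1.7554)·e^(0.0960·8/12) = 100.6946 × 1.066092 = 107.3497
Value (long) = (F − K)·e^(−rT) = (107.3497 − 108.15) × 0.938005 = -0.7507
Short position value = −(long value) = ¥0.75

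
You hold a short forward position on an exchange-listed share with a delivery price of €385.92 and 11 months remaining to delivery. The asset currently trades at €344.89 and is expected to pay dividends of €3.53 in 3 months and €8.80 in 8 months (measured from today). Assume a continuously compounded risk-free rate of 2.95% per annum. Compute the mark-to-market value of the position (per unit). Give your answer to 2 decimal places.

€42.87

PV(remaining dividends) I = 3.53·e^(−0.0295·3/12) + 8.80·e^(−0.0295·8/12) = 12.1327
Current forward F = (S − I)·e^(rT) = (344.89 − 12.1327)·e^(0.0295·11/12) = 332.7573 × 1.027411 = 341.8785
Value (long) = (F − K)·e^(−rT) = (341.8785 − 385.92) × 0.973321 = -42.8665
Short position value = −(long value) = €42.87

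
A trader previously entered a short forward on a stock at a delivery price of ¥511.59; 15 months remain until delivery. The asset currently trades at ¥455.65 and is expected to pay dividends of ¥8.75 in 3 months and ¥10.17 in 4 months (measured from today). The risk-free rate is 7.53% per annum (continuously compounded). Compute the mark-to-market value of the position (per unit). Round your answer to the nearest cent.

PV(remaining dividends) I = 8.75·e^(−0.0753·3/12) + 10.17·e^(−0.0753·4/12) = 18.5047
Current forward F = (S − I)·e^(rT) = (455.65 − 18.5047)·e^(0.0753·15/12) = 437.1453 × 1.098697 = 480.2902
Value (long) = (F − K)·e^(−rT) = (480.2902 − 511.59) × 0.910169 = -28.4881
Short position value = −(long value) = ¥28.49

¥28.49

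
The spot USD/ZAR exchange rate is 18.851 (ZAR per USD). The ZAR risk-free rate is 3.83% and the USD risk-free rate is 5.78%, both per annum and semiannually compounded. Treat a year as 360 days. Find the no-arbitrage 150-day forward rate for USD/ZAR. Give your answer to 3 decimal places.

18.702

By covered interest parity, F = S · (1+r_ZAR/2)^(2T) / (1+r_USD/2)^(2T)
= 18.851 × 1.015933 / 1.024026 = 18.851 × 0.992097
F = 18.702 ZAR per USD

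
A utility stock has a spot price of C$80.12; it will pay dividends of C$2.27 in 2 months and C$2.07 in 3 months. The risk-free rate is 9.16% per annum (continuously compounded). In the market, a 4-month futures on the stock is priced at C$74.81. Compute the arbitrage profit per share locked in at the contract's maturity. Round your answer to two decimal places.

PV(dividends) I = 2.27·e^(−0.0916·2/12) + 2.07·e^(−0.0916·3/12) = 4.2587
Fair futures F* = (S − I)·e^(rT) = (80.12 − 4.2587)·e^0.030533 = 75.8613 × 1.031004 = 78.2133
Market C$74.81 < fair 78.2133: forward underpriced → reverse cash-and-carry (short the stock, invest proceeds at r, pay the dividends, go long the forward).
Profit at T = |F_mkt − F*| = |74.81 − 78.2133| = C$3.40 per share

C$3.40 per share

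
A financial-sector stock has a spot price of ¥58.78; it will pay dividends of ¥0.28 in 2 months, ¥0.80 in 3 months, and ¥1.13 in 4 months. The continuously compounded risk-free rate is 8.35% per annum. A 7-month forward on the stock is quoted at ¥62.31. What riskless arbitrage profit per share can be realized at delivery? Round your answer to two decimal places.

¥2.86 per share

PV(dividends) I = 0.28·e^(−0.0835·2/12) + 0.80·e^(−0.0835·3/12) + 1.13·e^(−0.0835·4/12) = 2.1586
Fair forward F* = (S − I)·e^(rT) = (58.78 − 2.1586)·e^0.048708 = 56.6214 × 1.049914 = 59.4476
Market ¥62.31 > fair 59.4476: forward overpriced → cash-and-carry (borrow at r, buy the stock and collect the dividends, short the forward).
Profit at T = |F_mkt − F*| = |62.31 − 59.4476| = ¥2.86 per share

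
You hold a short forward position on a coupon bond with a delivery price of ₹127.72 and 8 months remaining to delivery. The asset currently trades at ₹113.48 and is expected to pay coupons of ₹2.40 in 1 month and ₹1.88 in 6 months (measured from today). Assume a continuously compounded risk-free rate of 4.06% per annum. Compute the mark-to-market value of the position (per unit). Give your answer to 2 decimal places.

₹15.06

PV(remaining coupons) I = 2.40·e^(−0.0406·1/12) + 1.88·e^(−0.0406·6/12) = 4.2341
Current forward F = (S − I)·e^(rT) = (113.48 − 4.2341)·e^(0.0406·8/12) = 109.2459 × 1.027436 = 112.2432
Value (long) = (F − K)·e^(−rT) = (112.2432 − 127.72) × 0.973296 = -15.0635
Short position value = −(long value) = ₹15.06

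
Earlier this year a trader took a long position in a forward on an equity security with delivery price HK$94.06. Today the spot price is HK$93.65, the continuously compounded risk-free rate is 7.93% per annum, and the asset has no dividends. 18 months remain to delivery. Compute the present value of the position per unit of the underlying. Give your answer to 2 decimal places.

Current fair forward for the remaining 18 months: F = S·e^(r·T), r = 0.0793
F = 93.65 · e^(0.0793 × 18/12) = 93.65 × 1.126314 = 105.4793
Value of long forward = (F − K)·e^(−rT) = (105.4793 − 94.06) · e^(−0.0793·18/12)
= 11.4193 × 0.887852 = 10.14

HK$10.14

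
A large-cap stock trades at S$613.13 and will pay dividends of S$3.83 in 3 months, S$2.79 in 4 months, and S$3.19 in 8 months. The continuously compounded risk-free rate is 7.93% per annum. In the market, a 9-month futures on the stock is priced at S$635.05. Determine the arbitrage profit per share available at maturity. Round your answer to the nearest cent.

PV(dividends) I = 3.83·e^(−0.0793·3/12) + 2.79·e^(−0.0793·4/12) + 3.19·e^(−0.0793·8/12) = 9.4978
Fair futures F* = (S − I)·e^(rT) = (613.13 − 9.4978)·e^0.059475 = 603.6322 × 1.061279 = 640.6222
Market S$635.05 < fair 640.6222: forward underpriced → reverse cash-and-carry (short the stock, invest proceeds at r, pay the dividends, go long the forward).
Profit at T = |F_mkt − F*| = |635.05 − 640.6222| = S$5.57 per share

S$5.57 per share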